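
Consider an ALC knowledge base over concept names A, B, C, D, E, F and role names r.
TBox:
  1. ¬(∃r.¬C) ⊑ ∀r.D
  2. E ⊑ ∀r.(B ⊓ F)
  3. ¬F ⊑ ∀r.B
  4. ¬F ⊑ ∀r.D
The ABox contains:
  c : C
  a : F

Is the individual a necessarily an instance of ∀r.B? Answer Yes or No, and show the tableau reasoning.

No

1. a : ∀r.B?  L(a) = {F} ∪ {∃r.¬B}
   open: L(a) ⊇ {F, ¬E, ∃r.¬B, ∃r.¬C} (+ ∃-successors) — a ∉ ∀r.B possible
2. Hence a : ∀r.B: not entailed.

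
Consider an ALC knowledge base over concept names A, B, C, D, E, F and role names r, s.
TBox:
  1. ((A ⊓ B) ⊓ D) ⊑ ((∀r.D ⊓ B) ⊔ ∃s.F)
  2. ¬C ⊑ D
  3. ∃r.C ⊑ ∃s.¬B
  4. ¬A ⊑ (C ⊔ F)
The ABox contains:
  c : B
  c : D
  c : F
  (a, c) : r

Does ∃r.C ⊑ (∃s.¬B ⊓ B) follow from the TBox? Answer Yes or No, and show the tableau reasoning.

1. ∃r.C ⊑ (∃s.¬B ⊓ B)  ⇔  (∃r.C ⊓ (∀s.B ⊔ ¬B)) unsat w.r.t. T
   apply at x₀: ∃r.C⊑∃s.¬B
   open: L(x₀) ⊇ {A, C, ¬B, ∃r.C, ∃s.¬B} (+ ∃-successors)
2. Hence ∃r.C ⊑ (∃s.¬B ⊓ B): not entailed.

No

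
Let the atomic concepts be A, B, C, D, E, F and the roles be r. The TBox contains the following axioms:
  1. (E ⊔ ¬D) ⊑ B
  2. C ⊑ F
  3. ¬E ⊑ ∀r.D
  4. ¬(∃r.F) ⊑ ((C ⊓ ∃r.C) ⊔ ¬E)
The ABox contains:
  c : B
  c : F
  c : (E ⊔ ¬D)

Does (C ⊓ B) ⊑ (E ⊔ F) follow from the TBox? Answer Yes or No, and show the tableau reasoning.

1. (C ⊓ B) ⊑ (E ⊔ F)  ⇔  ((C ⊓ B) ⊓ (¬E ⊓ ¬F)) unsat w.r.t. T
   all branches close; clash {F, ¬F} at x₀
2. Hence (C ⊓ B) ⊑ (E ⊔ F): entailed.

Yes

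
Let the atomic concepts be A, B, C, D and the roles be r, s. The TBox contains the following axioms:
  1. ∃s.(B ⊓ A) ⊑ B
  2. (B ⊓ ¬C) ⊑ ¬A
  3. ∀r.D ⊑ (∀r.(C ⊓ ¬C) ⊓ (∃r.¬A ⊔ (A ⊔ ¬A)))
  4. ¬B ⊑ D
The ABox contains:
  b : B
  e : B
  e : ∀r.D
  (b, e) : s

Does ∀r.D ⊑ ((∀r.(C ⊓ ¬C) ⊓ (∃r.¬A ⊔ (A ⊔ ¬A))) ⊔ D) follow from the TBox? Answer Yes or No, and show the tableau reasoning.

Yes

1. ∀r.D ⊑ ((∀r.(C ⊓ ¬C) ⊓ (∃r.¬A ⊔ (A ⊔ ¬A))) ⊔ D)  ⇔  (∀r.D ⊓ ((∃r.(¬C ⊔ C) ⊔ (∀r.A ⊓ (¬A ⊓ A))) ⊓ ¬D)) unsat w.r.t. T
   all branches close; clash {D, ¬D} at x₀
2. Hence ∀r.D ⊑ ((∀r.(C ⊓ ¬C) ⊓ (∃r.¬A ⊔ (A ⊔ ¬A))) ⊔ D): entailed.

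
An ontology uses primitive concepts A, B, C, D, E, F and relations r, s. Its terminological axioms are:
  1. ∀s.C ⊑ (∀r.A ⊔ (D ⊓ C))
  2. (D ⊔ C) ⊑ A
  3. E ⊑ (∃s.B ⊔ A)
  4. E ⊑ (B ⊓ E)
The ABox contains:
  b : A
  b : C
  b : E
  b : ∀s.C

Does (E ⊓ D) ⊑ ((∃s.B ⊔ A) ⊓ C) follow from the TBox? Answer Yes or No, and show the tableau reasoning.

No

1. (E ⊓ D) ⊑ ((∃s.B ⊔ A) ⊓ C)  ⇔  ((E ⊓ D) ⊓ ((∀s.¬B ⊓ ¬A) ⊔ ¬C)) unsat w.r.t. T
   apply at x₀: E⊑(∃s.B ⊔ A); E⊑(B ⊓ E)
   open: L(x₀) ⊇ {A, B, D, E, ¬C, …} (+ ∃-successors)
2. Hence (E ⊓ D) ⊑ ((∃s.B ⊔ A) ⊓ C): not entailed.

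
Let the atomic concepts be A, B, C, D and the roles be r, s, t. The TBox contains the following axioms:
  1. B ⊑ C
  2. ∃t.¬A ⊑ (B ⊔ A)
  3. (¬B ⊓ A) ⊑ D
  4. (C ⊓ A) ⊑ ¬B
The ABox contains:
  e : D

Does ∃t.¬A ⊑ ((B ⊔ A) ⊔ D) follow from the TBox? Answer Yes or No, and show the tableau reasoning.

1. ∃t.¬A ⊑ ((B ⊔ A) ⊔ D)  ⇔  (∃t.¬A ⊓ ((¬B ⊓ ¬A) ⊓ ¬D)) unsat w.r.t. T
   all branches close; clash {A, ¬A} at x₀
2. Hence ∃t.¬A ⊑ ((B ⊔ A) ⊔ D): entailed.

Yes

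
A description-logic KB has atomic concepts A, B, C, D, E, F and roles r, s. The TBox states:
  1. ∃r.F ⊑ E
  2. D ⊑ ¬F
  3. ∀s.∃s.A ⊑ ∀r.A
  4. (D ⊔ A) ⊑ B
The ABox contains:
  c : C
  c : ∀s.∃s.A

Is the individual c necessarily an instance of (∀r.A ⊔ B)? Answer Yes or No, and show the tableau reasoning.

1. c : (∀r.A ⊔ B)?  L(c) = {C, ∀s.∃s.A} ∪ {(∃r.¬A ⊓ ¬B)}
   clash {B, ¬B} at c — c ∈ (∀r.A ⊔ B)
2. Hence c : (∀r.A ⊔ B): entailed.

Yes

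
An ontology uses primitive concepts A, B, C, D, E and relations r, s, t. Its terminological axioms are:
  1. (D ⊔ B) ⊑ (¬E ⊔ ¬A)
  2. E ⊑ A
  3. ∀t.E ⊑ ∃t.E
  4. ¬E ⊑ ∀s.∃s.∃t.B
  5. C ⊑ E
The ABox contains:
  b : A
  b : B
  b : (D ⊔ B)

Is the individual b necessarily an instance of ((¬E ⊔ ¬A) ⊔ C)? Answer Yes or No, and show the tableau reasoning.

Yes

1. b : ((¬E ⊔ ¬A) ⊔ C)?  L(b) = {A, B, (D ⊔ B)} ∪ {((E ⊓ A) ⊓ ¬C)}
   clash {A, ¬A} at b — b ∈ ((¬E ⊔ ¬A) ⊔ C)
2. Hence b : ((¬E ⊔ ¬A) ⊔ C): entailed.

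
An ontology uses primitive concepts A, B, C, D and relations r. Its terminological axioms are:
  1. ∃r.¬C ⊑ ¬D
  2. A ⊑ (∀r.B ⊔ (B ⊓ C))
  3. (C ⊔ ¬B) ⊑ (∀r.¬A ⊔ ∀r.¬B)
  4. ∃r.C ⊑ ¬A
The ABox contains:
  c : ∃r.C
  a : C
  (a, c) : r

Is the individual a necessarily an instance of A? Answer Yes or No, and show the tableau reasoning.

No

1. a : A?  L(a) = {C} ∪ {¬A}
   open: L(a) ⊇ {C, ¬A, ∀r.C, ∀r.¬A} — a ∉ A possible
2. Hence a : A: not entailed.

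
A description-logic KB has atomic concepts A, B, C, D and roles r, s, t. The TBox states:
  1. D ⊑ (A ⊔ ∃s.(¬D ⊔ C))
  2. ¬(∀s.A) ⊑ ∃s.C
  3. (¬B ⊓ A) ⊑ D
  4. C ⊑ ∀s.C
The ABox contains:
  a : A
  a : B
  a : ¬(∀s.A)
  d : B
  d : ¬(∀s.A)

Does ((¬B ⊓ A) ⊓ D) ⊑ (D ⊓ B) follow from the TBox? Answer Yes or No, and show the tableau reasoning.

No

1. ((¬B ⊓ A) ⊓ D) ⊑ (D ⊓ B)  ⇔  (((¬B ⊓ A) ⊓ D) ⊓ (¬D ⊔ ¬B)) unsat w.r.t. T
   apply at x₀: D⊑(A ⊔ ∃s.(¬D ⊔ C))
   open: L(x₀) ⊇ {A, D, ¬B, ¬C, ∀s.A}
2. Hence ((¬B ⊓ A) ⊓ D) ⊑ (D ⊓ B): not entailed.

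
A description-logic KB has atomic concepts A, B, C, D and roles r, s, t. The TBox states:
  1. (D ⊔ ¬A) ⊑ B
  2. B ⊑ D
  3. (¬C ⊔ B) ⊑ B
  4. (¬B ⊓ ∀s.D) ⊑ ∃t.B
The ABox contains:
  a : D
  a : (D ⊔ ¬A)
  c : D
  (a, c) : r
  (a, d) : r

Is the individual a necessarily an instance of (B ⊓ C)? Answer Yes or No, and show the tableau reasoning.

No

1. a : (B ⊓ C)?  L(a) = {D, (D ⊔ ¬A)} ∪ {(¬B ⊔ ¬C)}
   apply at a: (D ⊔ ¬A)⊑B
   open: L(a) ⊇ {B, D, ¬C} — a ∉ (B ⊓ C) possible
2. Hence a : (B ⊓ C): not entailed.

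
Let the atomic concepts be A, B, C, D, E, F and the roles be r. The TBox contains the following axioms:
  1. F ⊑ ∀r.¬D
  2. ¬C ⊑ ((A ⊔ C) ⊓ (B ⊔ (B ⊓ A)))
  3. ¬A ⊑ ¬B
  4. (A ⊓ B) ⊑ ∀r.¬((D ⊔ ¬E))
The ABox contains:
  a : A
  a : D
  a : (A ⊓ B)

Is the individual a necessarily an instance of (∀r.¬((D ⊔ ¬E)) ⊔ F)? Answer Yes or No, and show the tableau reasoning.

1. a : (∀r.¬((D ⊔ ¬E)) ⊔ F)?  L(a) = {A, D, (A ⊓ B)} ∪ {(∃r.(D ⊔ ¬E) ⊓ ¬F)}
   clash {E, ¬E} at an ∃-successor — a ∈ (∀r.¬((D ⊔ ¬E)) ⊔ F)
2. Hence a : (∀r.¬((D ⊔ ¬E)) ⊔ F): entailed.

Yes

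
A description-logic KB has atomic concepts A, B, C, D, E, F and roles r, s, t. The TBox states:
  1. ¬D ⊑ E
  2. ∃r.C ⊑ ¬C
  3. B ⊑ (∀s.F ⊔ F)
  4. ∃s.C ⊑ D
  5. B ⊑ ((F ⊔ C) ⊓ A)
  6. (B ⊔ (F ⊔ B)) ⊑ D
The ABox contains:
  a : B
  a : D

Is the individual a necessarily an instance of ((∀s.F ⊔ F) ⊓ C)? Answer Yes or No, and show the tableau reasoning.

No

1. a : ((∀s.F ⊔ F) ⊓ C)?  L(a) = {B, D} ∪ {((∃s.¬F ⊓ ¬F) ⊔ ¬C)}
   apply at a: B⊑(∀s.F ⊔ F); B⊑((F ⊔ C) ⊓ A)
   open: L(a) ⊇ {A, B, D, F, ¬C, …} — a ∉ ((∀s.F ⊔ F) ⊓ C) possible
2. Hence a : ((∀s.F ⊔ F) ⊓ C): not entailed.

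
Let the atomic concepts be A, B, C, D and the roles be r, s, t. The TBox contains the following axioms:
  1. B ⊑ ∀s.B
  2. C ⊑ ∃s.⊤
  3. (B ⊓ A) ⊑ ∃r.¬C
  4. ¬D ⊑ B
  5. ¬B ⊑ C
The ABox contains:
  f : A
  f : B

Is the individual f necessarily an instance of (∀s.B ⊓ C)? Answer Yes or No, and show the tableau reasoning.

1. f : (∀s.B ⊓ C)?  L(f) = {A, B} ∪ {(∃s.¬B ⊔ ¬C)}
   apply at f: B⊑∀s.B
   open: L(f) ⊇ {A, B, ¬C, ∀s.B, ∃r.¬C} (+ ∃-successors) — f ∉ (∀s.B ⊓ C) possible
2. Hence f : (∀s.B ⊓ C): not entailed.

No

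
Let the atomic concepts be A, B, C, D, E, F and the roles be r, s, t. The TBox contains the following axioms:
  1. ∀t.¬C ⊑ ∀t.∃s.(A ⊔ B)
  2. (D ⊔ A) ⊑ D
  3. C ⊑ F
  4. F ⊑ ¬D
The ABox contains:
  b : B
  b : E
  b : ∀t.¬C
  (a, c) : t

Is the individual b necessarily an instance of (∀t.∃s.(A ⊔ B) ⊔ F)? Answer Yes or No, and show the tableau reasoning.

1. b : (∀t.∃s.(A ⊔ B) ⊔ F)?  L(b) = {B, E, ∀t.¬C} ∪ {(∃t.∀s.(¬A ⊓ ¬B) ⊓ ¬F)}
   clash {F, ¬F} at b — b ∈ (∀t.∃s.(A ⊔ B) ⊔ F)
2. Hence b : (∀t.∃s.(A ⊔ B) ⊔ F): entailed.

Yes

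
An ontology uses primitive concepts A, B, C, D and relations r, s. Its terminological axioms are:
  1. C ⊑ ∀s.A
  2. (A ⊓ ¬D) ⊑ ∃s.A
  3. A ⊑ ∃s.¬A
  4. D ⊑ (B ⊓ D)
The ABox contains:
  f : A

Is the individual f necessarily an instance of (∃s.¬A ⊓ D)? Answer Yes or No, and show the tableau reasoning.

No

1. f : (∃s.¬A ⊓ D)?  L(f) = {A} ∪ {(∀s.A ⊔ ¬D)}
   apply at f: A⊑∃s.¬A
   open: L(f) ⊇ {A, ¬C, ¬D, ∃s.A, ∃s.¬A} (+ ∃-successors) — f ∉ (∃s.¬A ⊓ D) possible
2. Hence f : (∃s.¬A ⊓ D): not entailed.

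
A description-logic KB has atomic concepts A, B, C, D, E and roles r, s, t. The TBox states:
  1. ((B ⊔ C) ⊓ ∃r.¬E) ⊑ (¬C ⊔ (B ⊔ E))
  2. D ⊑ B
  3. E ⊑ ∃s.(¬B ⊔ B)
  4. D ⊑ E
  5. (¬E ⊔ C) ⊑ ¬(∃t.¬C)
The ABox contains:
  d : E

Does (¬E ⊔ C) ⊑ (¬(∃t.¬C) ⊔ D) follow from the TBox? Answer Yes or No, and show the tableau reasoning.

1. (¬E ⊔ C) ⊑ (¬(∃t.¬C) ⊔ D)  ⇔  ((¬E ⊔ C) ⊓ (∃t.¬C ⊓ ¬D)) unsat w.r.t. T
   all branches close; clash {C, ¬C} at an ∃-successor
2. Hence (¬E ⊔ C) ⊑ (¬(∃t.¬C) ⊔ D): entailed.

Yes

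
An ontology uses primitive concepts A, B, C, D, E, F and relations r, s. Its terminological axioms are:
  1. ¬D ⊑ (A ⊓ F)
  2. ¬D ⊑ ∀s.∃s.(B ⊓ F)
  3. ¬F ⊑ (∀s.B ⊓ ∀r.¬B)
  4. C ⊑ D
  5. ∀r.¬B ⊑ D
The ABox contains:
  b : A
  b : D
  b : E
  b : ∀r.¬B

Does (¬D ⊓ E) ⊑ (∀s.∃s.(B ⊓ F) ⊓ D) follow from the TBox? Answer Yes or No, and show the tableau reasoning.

1. (¬D ⊓ E) ⊑ (∀s.∃s.(B ⊓ F) ⊓ D)  ⇔  ((¬D ⊓ E) ⊓ (∃s.∀s.(¬B ⊔ ¬F) ⊔ ¬D)) unsat w.r.t. T
   apply at x₀: ¬D⊑(A ⊓ F); ¬D⊑∀s.∃s.(B ⊓ F)
   open: L(x₀) ⊇ {A, E, F, ¬C, ¬D, …} (+ ∃-successors)
2. Hence (¬D ⊓ E) ⊑ (∀s.∃s.(B ⊓ F) ⊓ D): not entailed.

No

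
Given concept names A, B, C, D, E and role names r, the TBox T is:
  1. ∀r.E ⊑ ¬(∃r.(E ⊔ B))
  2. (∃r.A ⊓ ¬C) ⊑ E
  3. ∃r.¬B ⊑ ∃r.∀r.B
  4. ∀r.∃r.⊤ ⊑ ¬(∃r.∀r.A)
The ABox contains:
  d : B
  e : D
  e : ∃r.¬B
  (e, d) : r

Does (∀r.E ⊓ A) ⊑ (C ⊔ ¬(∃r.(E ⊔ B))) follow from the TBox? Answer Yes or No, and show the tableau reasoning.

Yes

1. (∀r.E ⊓ A) ⊑ (C ⊔ ¬(∃r.(E ⊔ B)))  ⇔  ((∀r.E ⊓ A) ⊓ (¬C ⊓ ∃r.(E ⊔ B))) unsat w.r.t. T
   all branches close; clash {E, ¬E} at an ∃-successor
2. Hence (∀r.E ⊓ A) ⊑ (C ⊔ ¬(∃r.(E ⊔ B))): entailed.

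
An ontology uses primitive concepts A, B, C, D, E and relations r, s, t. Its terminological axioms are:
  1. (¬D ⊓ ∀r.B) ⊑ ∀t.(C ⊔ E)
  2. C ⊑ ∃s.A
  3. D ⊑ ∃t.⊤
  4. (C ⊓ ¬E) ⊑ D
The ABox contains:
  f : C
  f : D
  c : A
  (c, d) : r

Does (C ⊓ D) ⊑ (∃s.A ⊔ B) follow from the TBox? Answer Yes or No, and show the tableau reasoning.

Yes

1. (C ⊓ D) ⊑ (∃s.A ⊔ B)  ⇔  ((C ⊓ D) ⊓ (∀s.¬A ⊓ ¬B)) unsat w.r.t. T
   all branches close; clash {A, ¬A} at an ∃-successor
2. Hence (C ⊓ D) ⊑ (∃s.A ⊔ B): entailed.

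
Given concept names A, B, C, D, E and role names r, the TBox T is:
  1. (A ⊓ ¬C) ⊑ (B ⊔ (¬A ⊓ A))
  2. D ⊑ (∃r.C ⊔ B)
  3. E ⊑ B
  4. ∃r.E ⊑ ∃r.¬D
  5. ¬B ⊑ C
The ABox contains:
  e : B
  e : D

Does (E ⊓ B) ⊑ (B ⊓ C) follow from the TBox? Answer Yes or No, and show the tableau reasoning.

No

1. (E ⊓ B) ⊑ (B ⊓ C)  ⇔  ((E ⊓ B) ⊓ (¬B ⊔ ¬C)) unsat w.r.t. T
   open: L(x₀) ⊇ {B, E, ¬A, ¬C, ¬D, …}
2. Hence (E ⊓ B) ⊑ (B ⊓ C): not entailed.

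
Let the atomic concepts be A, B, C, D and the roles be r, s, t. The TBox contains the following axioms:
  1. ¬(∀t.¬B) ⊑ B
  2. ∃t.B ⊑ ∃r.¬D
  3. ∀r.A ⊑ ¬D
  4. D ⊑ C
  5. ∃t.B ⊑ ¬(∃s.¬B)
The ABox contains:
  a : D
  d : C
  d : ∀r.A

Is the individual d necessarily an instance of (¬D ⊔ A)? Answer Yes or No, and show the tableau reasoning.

1. d : (¬D ⊔ A)?  L(d) = {C, ∀r.A} ∪ {(D ⊓ ¬A)}
   clash {D, ¬D} at d — d ∈ (¬D ⊔ A)
2. Hence d : (¬D ⊔ A): entailed.

Yes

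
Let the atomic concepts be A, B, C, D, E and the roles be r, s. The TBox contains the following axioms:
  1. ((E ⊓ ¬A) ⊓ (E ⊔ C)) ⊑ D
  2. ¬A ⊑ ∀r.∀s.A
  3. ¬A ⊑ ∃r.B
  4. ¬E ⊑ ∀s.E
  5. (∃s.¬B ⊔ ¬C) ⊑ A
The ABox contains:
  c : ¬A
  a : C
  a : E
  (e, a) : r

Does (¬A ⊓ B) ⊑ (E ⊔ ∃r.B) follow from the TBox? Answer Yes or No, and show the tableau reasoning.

1. (¬A ⊓ B) ⊑ (E ⊔ ∃r.B)  ⇔  ((¬A ⊓ B) ⊓ (¬E ⊓ ∀r.¬B)) unsat w.r.t. T
   all branches close; clash {A, ¬A} at x₀
2. Hence (¬A ⊓ B) ⊑ (E ⊔ ∃r.B): entailed.

Yes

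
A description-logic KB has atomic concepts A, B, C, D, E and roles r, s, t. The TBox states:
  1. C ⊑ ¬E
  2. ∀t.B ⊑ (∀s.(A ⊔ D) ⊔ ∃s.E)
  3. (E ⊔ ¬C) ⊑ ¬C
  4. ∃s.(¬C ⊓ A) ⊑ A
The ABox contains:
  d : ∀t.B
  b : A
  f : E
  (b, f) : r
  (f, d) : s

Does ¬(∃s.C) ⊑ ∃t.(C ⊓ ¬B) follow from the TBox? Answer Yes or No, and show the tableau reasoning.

1. ¬(∃s.C) ⊑ ∃t.(C ⊓ ¬B)  ⇔  (∀s.¬C ⊓ ∀t.(¬C ⊔ B)) unsat w.r.t. T
   open: L(x₀) ⊇ {¬C, ∀s.(C ⊔ ¬A), ∀s.¬C, ∀t.(¬C ⊔ B), ∃t.¬B} (+ ∃-successors)
2. Hence ¬(∃s.C) ⊑ ∃t.(C ⊓ ¬B): not entailed.

No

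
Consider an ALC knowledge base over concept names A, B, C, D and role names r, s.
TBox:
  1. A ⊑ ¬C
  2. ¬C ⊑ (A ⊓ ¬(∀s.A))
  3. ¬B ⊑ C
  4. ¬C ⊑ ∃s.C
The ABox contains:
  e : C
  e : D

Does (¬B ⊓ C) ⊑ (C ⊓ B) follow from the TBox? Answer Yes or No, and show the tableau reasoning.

1. (¬B ⊓ C) ⊑ (C ⊓ B)  ⇔  ((¬B ⊓ C) ⊓ (¬C ⊔ ¬B)) unsat w.r.t. T
   open: L(x₀) ⊇ {C, ¬A, ¬B}
2. Hence (¬B ⊓ C) ⊑ (C ⊓ B): not entailed.

No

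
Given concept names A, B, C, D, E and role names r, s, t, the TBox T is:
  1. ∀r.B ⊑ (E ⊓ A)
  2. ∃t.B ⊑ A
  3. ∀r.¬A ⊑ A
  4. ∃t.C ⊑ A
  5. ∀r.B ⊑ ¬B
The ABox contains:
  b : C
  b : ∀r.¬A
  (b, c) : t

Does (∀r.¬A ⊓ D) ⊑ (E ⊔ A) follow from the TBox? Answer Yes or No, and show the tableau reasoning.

Yes

1. (∀r.¬A ⊓ D) ⊑ (E ⊔ A)  ⇔  ((∀r.¬A ⊓ D) ⊓ (¬E ⊓ ¬A)) unsat w.r.t. T
   all branches close; clash {A, ¬A} at x₀
2. Hence (∀r.¬A ⊓ D) ⊑ (E ⊔ A): entailed.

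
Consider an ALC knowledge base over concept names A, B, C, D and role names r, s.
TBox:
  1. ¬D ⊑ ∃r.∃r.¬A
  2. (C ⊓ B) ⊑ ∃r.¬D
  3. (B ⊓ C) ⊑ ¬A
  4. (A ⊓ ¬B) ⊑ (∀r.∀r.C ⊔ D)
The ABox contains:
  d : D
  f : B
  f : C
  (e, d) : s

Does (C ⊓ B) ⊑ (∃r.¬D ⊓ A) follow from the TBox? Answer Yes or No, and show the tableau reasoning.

No

1. (C ⊓ B) ⊑ (∃r.¬D ⊓ A)  ⇔  ((C ⊓ B) ⊓ (∀r.D ⊔ ¬A)) unsat w.r.t. T
   apply at x₀: (C ⊓ B)⊑∃r.¬D
   open: L(x₀) ⊇ {B, C, D, ¬A, ∃r.¬D} (+ ∃-successors)
2. Hence (C ⊓ B) ⊑ (∃r.¬D ⊓ A): not entailed.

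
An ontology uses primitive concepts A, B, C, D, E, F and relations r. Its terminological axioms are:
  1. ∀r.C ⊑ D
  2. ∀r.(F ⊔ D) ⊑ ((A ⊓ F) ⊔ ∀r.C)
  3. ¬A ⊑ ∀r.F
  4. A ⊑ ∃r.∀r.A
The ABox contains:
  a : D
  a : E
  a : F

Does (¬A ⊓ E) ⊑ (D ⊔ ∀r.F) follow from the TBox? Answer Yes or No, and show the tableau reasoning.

1. (¬A ⊓ E) ⊑ (D ⊔ ∀r.F)  ⇔  ((¬A ⊓ E) ⊓ (¬D ⊓ ∃r.¬F)) unsat w.r.t. T
   all branches close; clash {D, ¬D} at x₀
2. Hence (¬A ⊓ E) ⊑ (D ⊔ ∀r.F): entailed.

Yes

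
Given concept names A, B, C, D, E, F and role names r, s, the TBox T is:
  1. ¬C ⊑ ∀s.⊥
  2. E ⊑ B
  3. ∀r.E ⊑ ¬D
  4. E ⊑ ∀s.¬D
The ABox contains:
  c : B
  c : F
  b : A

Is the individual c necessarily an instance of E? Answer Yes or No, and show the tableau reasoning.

1. c : E?  L(c) = {B, F} ∪ {¬E}
   open: L(c) ⊇ {B, C, F, ¬E, ∃r.¬E} (+ ∃-successors) — c ∉ E possible
2. Hence c : E: not entailed.

No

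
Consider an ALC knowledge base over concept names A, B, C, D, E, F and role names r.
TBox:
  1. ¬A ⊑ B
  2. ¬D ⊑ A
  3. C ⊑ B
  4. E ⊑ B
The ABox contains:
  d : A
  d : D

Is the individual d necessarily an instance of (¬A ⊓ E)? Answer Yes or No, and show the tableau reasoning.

1. d : (¬A ⊓ E)?  L(d) = {A, D} ∪ {(A ⊔ ¬E)}
   open: L(d) ⊇ {A, D, ¬C, ¬E} — d ∉ (¬A ⊓ E) possible
2. Hence d : (¬A ⊓ E): not entailed.

No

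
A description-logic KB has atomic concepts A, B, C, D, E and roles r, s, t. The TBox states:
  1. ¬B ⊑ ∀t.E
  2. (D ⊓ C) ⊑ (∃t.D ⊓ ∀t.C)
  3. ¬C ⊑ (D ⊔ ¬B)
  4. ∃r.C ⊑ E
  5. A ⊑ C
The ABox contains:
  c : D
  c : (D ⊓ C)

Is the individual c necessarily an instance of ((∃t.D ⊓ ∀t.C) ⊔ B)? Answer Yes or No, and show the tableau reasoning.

1. c : ((∃t.D ⊓ ∀t.C) ⊔ B)?  L(c) = {D, (D ⊓ C)} ∪ {((∀t.¬D ⊔ ∃t.¬C) ⊓ ¬B)}
   clash {C, ¬C} at an ∃-successor — c ∈ ((∃t.D ⊓ ∀t.C) ⊔ B)
2. Hence c : ((∃t.D ⊓ ∀t.C) ⊔ B): entailed.

Yes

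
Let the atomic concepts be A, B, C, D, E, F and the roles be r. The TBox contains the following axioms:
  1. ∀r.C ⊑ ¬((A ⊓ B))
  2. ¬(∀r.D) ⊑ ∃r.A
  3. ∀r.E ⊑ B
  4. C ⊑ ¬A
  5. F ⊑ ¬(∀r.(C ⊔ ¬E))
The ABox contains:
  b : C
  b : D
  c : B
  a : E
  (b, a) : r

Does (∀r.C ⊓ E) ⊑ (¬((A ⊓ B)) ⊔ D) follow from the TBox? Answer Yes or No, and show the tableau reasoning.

Yes

1. (∀r.C ⊓ E) ⊑ (¬((A ⊓ B)) ⊔ D)  ⇔  ((∀r.C ⊓ E) ⊓ ((A ⊓ B) ⊓ ¬D)) unsat w.r.t. T
   all branches close; clash {A, ¬A} at x₀
2. Hence (∀r.C ⊓ E) ⊑ (¬((A ⊓ B)) ⊔ D): entailed.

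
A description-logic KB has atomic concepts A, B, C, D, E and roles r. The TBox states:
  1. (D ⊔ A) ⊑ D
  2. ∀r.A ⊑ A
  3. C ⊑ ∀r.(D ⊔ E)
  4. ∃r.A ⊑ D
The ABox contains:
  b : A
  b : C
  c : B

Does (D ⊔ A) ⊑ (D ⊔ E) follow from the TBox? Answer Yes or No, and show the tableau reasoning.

Yes

1. (D ⊔ A) ⊑ (D ⊔ E)  ⇔  ((D ⊔ A) ⊓ (¬D ⊓ ¬E)) unsat w.r.t. T
   all branches close; clash {D, ¬D} at x₀
2. Hence (D ⊔ A) ⊑ (D ⊔ E): entailed.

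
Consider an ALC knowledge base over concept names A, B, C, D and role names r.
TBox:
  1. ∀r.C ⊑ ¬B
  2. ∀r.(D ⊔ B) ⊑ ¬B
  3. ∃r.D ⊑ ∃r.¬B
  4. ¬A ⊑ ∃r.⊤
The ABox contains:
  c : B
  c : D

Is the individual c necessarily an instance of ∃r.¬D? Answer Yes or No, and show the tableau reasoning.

Yes

1. c : ∃r.¬D?  L(c) = {B, D} ∪ {∀r.D}
   clash {B, ¬B} at c — c ∈ ∃r.¬D
2. Hence c : ∃r.¬D: entailed.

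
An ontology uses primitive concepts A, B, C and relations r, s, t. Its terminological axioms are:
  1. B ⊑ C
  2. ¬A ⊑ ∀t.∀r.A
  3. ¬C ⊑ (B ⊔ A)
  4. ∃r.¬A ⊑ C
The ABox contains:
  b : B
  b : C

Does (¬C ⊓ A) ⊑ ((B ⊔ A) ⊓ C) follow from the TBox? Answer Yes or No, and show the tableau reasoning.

No

1. (¬C ⊓ A) ⊑ ((B ⊔ A) ⊓ C)  ⇔  ((¬C ⊓ A) ⊓ ((¬B ⊓ ¬A) ⊔ ¬C)) unsat w.r.t. T
   apply at x₀: ¬C⊑(B ⊔ A)
   open: L(x₀) ⊇ {A, ¬B, ¬C, ∀r.A}
2. Hence (¬C ⊓ A) ⊑ ((B ⊔ A) ⊓ C): not entailed.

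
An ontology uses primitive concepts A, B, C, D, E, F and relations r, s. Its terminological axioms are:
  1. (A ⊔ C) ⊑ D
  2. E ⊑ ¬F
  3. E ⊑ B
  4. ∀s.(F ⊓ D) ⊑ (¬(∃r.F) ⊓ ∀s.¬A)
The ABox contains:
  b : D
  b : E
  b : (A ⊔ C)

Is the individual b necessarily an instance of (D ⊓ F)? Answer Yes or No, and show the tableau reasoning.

No

1. b : (D ⊓ F)?  L(b) = {D, E, (A ⊔ C)} ∪ {(¬D ⊔ ¬F)}
   apply at b: E⊑¬F; E⊑B
   open: L(b) ⊇ {A, B, D, E, ¬F, …} (+ ∃-successors) — b ∉ (D ⊓ F) possible
2. Hence b : (D ⊓ F): not entailed.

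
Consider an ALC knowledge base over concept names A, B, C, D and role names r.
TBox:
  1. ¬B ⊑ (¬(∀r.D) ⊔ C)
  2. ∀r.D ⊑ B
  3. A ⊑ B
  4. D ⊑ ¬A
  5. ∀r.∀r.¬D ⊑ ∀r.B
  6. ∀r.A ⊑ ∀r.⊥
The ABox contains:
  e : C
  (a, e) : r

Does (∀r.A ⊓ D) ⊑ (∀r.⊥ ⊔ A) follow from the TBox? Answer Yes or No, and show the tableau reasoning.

1. (∀r.A ⊓ D) ⊑ (∀r.⊥ ⊔ A)  ⇔  ((∀r.A ⊓ D) ⊓ (∃r.⊤ ⊓ ¬A)) unsat w.r.t. T
   all branches close; clash ⊥ at an ∃-successor
2. Hence (∀r.A ⊓ D) ⊑ (∀r.⊥ ⊔ A): entailed.

Yes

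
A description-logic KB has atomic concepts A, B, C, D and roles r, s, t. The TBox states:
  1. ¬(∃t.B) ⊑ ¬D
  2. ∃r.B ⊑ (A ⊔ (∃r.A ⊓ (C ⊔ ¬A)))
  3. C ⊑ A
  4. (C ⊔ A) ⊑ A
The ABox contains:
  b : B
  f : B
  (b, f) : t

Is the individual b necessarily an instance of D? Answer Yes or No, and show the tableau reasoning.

No

1. b : D?  L(b) = {B} ∪ {¬D}
   open: L(b) ⊇ {B, ¬A, ¬C, ¬D, ∀r.¬B} — b ∉ D possible
2. Hence b : D: not entailed.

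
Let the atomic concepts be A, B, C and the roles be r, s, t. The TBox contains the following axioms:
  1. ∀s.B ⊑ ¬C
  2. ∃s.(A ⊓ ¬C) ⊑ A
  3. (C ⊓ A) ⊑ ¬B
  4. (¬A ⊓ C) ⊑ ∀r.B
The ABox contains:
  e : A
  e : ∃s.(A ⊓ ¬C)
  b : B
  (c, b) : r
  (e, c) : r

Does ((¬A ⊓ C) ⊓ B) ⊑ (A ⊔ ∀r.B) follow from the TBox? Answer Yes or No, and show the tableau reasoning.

1. ((¬A ⊓ C) ⊓ B) ⊑ (A ⊔ ∀r.B)  ⇔  (((¬A ⊓ C) ⊓ B) ⊓ (¬A ⊓ ∃r.¬B)) unsat w.r.t. T
   all branches close; clash {B, ¬B} at x₀
2. Hence ((¬A ⊓ C) ⊓ B) ⊑ (A ⊔ ∀r.B): entailed.

Yes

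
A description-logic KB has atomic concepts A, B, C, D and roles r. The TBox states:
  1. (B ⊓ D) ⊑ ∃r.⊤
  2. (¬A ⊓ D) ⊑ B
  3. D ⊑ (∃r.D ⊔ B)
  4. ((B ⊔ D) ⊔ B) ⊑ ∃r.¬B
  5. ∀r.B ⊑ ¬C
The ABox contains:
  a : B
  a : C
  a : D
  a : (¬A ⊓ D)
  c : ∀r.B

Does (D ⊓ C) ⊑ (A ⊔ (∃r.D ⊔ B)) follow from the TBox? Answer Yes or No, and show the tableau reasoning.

1. (D ⊓ C) ⊑ (A ⊔ (∃r.D ⊔ B))  ⇔  ((D ⊓ C) ⊓ (¬A ⊓ (∀r.¬D ⊓ ¬B))) unsat w.r.t. T
   all branches close; clash {B, ¬B} at x₀
2. Hence (D ⊓ C) ⊑ (A ⊔ (∃r.D ⊔ B)): entailed.

Yes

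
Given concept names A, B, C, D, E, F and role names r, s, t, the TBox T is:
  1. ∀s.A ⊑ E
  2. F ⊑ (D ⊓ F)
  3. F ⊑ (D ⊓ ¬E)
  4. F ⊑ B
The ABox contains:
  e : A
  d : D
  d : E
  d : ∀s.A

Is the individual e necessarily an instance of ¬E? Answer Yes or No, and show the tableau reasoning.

No

1. e : ¬E?  L(e) = {A} ∪ {E}
   open: L(e) ⊇ {A, E, ¬F} — e ∉ ¬E possible
2. Hence e : ¬E: not entailed.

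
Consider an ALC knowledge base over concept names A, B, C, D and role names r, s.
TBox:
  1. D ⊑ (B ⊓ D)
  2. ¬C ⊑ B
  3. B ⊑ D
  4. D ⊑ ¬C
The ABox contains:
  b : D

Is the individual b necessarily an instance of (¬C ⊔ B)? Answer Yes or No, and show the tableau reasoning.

Yes

1. b : (¬C ⊔ B)?  L(b) = {D} ∪ {(C ⊓ ¬B)}
   clash {B, ¬B} at b — b ∈ (¬C ⊔ B)
2. Hence b : (¬C ⊔ B): entailed.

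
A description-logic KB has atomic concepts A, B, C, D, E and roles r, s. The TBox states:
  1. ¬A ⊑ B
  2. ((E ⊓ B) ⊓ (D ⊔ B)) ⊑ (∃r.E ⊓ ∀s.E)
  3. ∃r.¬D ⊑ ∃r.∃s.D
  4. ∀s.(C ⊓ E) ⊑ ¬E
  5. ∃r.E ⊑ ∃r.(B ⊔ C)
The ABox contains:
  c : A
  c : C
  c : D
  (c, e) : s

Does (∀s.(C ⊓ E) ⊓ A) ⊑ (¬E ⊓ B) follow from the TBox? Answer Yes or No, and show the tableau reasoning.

No

1. (∀s.(C ⊓ E) ⊓ A) ⊑ (¬E ⊓ B)  ⇔  ((∀s.(C ⊓ E) ⊓ A) ⊓ (E ⊔ ¬B)) unsat w.r.t. T
   apply at x₀: ∀s.(C ⊓ E)⊑¬E
   open: L(x₀) ⊇ {A, ¬B, ¬E, ∀r.D, ∀r.¬E, …}
2. Hence (∀s.(C ⊓ E) ⊓ A) ⊑ (¬E ⊓ B): not entailed.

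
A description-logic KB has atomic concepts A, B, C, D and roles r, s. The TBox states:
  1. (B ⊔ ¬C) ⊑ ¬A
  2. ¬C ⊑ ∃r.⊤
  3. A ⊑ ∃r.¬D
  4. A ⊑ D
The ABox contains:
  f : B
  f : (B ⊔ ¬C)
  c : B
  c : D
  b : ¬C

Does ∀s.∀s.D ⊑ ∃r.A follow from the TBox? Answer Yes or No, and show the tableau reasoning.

1. ∀s.∀s.D ⊑ ∃r.A  ⇔  (∀s.∀s.D ⊓ ∀r.¬A) unsat w.r.t. T
   open: L(x₀) ⊇ {C, ¬A, ∀r.¬A, ∀s.∀s.D}
2. Hence ∀s.∀s.D ⊑ ∃r.A: not entailed.

No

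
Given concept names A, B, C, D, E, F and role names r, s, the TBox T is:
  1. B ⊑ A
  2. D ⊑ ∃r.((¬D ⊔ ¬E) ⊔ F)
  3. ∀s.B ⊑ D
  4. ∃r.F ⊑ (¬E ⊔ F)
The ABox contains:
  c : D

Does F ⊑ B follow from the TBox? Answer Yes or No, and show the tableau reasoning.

No

1. F ⊑ B  ⇔  (F ⊓ ¬B) unsat w.r.t. T
   open: L(x₀) ⊇ {F, ¬B, ¬D, ∀r.¬F, ∃s.¬B} (+ ∃-successors)
2. Hence F ⊑ B: not entailed.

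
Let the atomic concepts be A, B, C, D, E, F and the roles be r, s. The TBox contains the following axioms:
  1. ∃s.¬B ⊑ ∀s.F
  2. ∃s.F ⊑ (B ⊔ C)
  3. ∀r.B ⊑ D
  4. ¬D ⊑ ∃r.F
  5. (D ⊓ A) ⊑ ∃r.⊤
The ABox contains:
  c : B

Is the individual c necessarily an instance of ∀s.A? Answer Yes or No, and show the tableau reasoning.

No

1. c : ∀s.A?  L(c) = {B} ∪ {∃s.¬A}
   open: L(c) ⊇ {B, D, ¬A, ∀s.B, ∀s.¬F, …} (+ ∃-successors) — c ∉ ∀s.A possible
2. Hence c : ∀s.A: not entailed.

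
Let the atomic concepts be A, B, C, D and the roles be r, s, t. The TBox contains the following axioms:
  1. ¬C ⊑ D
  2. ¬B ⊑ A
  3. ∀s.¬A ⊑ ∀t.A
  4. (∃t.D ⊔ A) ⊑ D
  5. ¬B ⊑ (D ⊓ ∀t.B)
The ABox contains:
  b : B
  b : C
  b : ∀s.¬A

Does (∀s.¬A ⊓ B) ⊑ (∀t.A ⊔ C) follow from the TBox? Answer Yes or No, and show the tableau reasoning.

Yes

1. (∀s.¬A ⊓ B) ⊑ (∀t.A ⊔ C)  ⇔  ((∀s.¬A ⊓ B) ⊓ (∃t.¬A ⊓ ¬C)) unsat w.r.t. T
   all branches close; clash {A, ¬A} at an ∃-successor
2. Hence (∀s.¬A ⊓ B) ⊑ (∀t.A ⊔ C): entailed.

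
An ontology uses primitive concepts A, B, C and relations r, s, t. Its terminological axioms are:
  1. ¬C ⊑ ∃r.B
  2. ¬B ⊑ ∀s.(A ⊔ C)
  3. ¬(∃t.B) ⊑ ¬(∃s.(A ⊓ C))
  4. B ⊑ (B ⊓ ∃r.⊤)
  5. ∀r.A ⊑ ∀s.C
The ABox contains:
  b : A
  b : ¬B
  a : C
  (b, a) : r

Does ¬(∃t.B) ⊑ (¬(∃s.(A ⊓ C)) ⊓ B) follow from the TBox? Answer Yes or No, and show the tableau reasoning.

No

1. ¬(∃t.B) ⊑ (¬(∃s.(A ⊓ C)) ⊓ B)  ⇔  (∀t.¬B ⊓ (∃s.(A ⊓ C) ⊔ ¬B)) unsat w.r.t. T
   apply at x₀: ¬(∃t.B)⊑¬(∃s.(A ⊓ C))
   open: L(x₀) ⊇ {C, ¬B, ∀s.(A ⊔ C), ∀s.(¬A ⊔ ¬C), ∀t.¬B, …} (+ ∃-successors)
2. Hence ¬(∃t.B) ⊑ (¬(∃s.(A ⊓ C)) ⊓ B): not entailed.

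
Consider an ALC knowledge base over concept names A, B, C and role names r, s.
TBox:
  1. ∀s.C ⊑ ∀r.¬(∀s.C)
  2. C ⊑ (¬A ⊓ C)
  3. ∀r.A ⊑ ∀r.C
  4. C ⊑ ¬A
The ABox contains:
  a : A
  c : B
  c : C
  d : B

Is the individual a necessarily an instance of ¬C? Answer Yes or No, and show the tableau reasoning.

1. a : ¬C?  L(a) = {A} ∪ {C}
   clash {A, ¬A} at a — a ∈ ¬C
2. Hence a : ¬C: entailed.

Yes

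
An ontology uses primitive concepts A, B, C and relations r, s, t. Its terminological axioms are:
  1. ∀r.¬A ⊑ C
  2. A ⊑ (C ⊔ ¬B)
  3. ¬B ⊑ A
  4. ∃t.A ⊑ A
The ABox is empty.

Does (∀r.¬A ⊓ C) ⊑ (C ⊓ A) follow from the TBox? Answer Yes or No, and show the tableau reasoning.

No

1. (∀r.¬A ⊓ C) ⊑ (C ⊓ A)  ⇔  ((∀r.¬A ⊓ C) ⊓ (¬C ⊔ ¬A)) unsat w.r.t. T
   open: L(x₀) ⊇ {B, C, ¬A, ∀r.¬A, ∀t.¬A}
2. Hence (∀r.¬A ⊓ C) ⊑ (C ⊓ A): not entailed.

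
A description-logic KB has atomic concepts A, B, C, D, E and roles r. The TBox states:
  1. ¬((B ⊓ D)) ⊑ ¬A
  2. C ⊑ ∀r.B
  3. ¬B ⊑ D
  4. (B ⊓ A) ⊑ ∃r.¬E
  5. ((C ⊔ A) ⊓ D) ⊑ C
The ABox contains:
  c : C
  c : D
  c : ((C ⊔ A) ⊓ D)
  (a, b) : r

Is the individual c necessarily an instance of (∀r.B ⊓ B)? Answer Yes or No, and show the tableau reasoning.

1. c : (∀r.B ⊓ B)?  L(c) = {C, D, ((C ⊔ A) ⊓ D)} ∪ {(∃r.¬B ⊔ ¬B)}
   apply at c: C⊑∀r.B
   open: L(c) ⊇ {C, D, ¬A, ¬B, ∀r.B} — c ∉ (∀r.B ⊓ B) possible
2. Hence c : (∀r.B ⊓ B): not entailed.

No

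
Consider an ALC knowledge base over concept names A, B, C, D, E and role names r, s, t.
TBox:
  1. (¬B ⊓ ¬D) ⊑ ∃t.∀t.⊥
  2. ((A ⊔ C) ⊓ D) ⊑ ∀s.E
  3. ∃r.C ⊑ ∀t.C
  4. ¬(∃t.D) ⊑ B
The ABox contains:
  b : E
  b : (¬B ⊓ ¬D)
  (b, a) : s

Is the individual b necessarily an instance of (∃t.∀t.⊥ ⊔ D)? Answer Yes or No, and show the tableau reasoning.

1. b : (∃t.∀t.⊥ ⊔ D)?  L(b) = {E, (¬B ⊓ ¬D)} ∪ {(∀t.∃t.⊤ ⊓ ¬D)}
   clash {B, ¬B} at b — b ∈ (∃t.∀t.⊥ ⊔ D)
2. Hence b : (∃t.∀t.⊥ ⊔ D): entailed.

Yes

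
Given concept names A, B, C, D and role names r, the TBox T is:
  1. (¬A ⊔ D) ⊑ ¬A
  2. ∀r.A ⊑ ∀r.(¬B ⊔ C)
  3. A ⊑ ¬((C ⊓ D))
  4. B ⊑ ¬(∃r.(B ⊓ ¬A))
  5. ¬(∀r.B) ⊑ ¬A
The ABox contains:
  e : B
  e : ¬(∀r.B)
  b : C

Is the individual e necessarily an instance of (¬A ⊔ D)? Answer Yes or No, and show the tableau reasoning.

1. e : (¬A ⊔ D)?  L(e) = {B, ¬(∀r.B)} ∪ {(A ⊓ ¬D)}
   clash {A, ¬A} at e — e ∈ (¬A ⊔ D)
2. Hence e : (¬A ⊔ D): entailed.

Yes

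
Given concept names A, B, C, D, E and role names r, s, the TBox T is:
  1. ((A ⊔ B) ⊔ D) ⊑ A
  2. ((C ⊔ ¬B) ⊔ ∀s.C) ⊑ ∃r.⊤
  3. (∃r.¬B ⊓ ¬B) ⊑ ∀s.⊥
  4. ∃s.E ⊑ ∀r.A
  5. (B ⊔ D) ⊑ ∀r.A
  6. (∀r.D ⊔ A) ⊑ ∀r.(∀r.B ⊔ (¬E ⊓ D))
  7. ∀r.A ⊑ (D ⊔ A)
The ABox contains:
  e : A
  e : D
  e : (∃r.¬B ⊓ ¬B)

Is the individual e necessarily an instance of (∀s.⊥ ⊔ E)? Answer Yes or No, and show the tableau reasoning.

1. e : (∀s.⊥ ⊔ E)?  L(e) = {A, D, (∃r.¬B ⊓ ¬B)} ∪ {(∃s.⊤ ⊓ ¬E)}
   clash ⊥ at an ∃-successor — e ∈ (∀s.⊥ ⊔ E)
2. Hence e : (∀s.⊥ ⊔ E): entailed.

Yes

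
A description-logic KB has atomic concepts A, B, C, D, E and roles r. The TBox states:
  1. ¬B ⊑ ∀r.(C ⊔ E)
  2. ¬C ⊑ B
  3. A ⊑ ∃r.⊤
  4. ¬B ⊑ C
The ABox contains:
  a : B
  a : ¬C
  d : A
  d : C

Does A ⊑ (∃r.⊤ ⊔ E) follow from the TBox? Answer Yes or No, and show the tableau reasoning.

1. A ⊑ (∃r.⊤ ⊔ E)  ⇔  (A ⊓ (∀r.⊥ ⊓ ¬E)) unsat w.r.t. T
   all branches close; clash ⊥ at an ∃-successor
2. Hence A ⊑ (∃r.⊤ ⊔ E): entailed.

Yes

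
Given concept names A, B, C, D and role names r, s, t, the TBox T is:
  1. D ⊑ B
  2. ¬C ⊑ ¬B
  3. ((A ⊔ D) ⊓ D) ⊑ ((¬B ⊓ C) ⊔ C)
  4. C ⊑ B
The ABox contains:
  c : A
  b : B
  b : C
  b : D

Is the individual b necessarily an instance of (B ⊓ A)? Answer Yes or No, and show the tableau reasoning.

No

1. b : (B ⊓ A)?  L(b) = {B, C, D} ∪ {(¬B ⊔ ¬A)}
   open: L(b) ⊇ {B, C, D, ¬A} — b ∉ (B ⊓ A) possible
2. Hence b : (B ⊓ A): not entailed.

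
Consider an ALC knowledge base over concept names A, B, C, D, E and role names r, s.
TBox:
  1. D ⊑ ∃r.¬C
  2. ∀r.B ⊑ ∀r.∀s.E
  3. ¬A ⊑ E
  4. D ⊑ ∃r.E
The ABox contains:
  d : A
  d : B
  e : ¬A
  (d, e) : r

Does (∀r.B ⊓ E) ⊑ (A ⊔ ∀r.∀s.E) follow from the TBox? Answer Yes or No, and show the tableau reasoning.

Yes

1. (∀r.B ⊓ E) ⊑ (A ⊔ ∀r.∀s.E)  ⇔  ((∀r.B ⊓ E) ⊓ (¬A ⊓ ∃r.∃s.¬E)) unsat w.r.t. T
   all branches close; clash {E, ¬E} at an ∃-successor
2. Hence (∀r.B ⊓ E) ⊑ (A ⊔ ∀r.∀s.E): entailed.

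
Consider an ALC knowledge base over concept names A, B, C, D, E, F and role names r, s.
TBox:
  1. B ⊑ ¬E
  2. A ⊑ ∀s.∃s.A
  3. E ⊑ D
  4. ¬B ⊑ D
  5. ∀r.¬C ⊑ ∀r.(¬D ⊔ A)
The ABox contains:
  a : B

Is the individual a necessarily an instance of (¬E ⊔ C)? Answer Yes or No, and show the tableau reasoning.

1. a : (¬E ⊔ C)?  L(a) = {B} ∪ {(E ⊓ ¬C)}
   clash {E, ¬E} at a — a ∈ (¬E ⊔ C)
2. Hence a : (¬E ⊔ C): entailed.

Yes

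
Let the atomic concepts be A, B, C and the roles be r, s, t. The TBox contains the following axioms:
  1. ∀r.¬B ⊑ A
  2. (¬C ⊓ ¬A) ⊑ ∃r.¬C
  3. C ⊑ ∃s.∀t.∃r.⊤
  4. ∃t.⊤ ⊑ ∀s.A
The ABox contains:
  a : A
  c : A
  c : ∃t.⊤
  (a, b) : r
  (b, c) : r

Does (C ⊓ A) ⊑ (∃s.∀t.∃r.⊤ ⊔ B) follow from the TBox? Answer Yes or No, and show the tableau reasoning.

Yes

1. (C ⊓ A) ⊑ (∃s.∀t.∃r.⊤ ⊔ B)  ⇔  ((C ⊓ A) ⊓ (∀s.∃t.∀r.⊥ ⊓ ¬B)) unsat w.r.t. T
   all branches close; clash ⊥ at an ∃-successor
2. Hence (C ⊓ A) ⊑ (∃s.∀t.∃r.⊤ ⊔ B): entailed.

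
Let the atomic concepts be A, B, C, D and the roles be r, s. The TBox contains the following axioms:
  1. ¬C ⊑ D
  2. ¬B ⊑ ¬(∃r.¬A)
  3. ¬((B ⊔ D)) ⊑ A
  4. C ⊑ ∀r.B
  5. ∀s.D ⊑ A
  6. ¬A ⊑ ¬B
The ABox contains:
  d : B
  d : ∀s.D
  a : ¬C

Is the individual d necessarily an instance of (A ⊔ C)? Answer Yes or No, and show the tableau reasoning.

Yes

1. d : (A ⊔ C)?  L(d) = {B, ∀s.D} ∪ {(¬A ⊓ ¬C)}
   clash {A, ¬A} at d — d ∈ (A ⊔ C)
2. Hence d : (A ⊔ C): entailed.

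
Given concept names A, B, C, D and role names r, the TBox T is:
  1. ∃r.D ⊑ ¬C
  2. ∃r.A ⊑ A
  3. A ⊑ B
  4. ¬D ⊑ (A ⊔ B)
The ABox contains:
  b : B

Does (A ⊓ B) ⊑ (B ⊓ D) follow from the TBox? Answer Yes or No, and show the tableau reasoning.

No

1. (A ⊓ B) ⊑ (B ⊓ D)  ⇔  ((A ⊓ B) ⊓ (¬B ⊔ ¬D)) unsat w.r.t. T
   open: L(x₀) ⊇ {A, B, ¬D, ∀r.¬D}
2. Hence (A ⊓ B) ⊑ (B ⊓ D): not entailed.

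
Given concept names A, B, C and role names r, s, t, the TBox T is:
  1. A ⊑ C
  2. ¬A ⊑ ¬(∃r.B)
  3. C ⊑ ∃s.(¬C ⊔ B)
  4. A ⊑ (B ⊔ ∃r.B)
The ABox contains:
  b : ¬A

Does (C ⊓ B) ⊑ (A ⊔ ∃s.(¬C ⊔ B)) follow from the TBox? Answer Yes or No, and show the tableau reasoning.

Yes

1. (C ⊓ B) ⊑ (A ⊔ ∃s.(¬C ⊔ B))  ⇔  ((C ⊓ B) ⊓ (¬A ⊓ ∀s.(C ⊓ ¬B))) unsat w.r.t. T
   all branches close; clash {B, ¬B} at an ∃-successor
2. Hence (C ⊓ B) ⊑ (A ⊔ ∃s.(¬C ⊔ B)): entailed.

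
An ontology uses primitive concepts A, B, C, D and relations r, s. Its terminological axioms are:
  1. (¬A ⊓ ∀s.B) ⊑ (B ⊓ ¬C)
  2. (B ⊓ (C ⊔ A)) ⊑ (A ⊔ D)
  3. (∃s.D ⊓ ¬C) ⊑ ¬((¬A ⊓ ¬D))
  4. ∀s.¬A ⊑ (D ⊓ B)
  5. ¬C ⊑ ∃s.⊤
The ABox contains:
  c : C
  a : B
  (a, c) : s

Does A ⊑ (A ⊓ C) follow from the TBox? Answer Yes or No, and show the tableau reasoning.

1. A ⊑ (A ⊓ C)  ⇔  (A ⊓ (¬A ⊔ ¬C)) unsat w.r.t. T
   open: L(x₀) ⊇ {A, ¬B, ¬C, ∀s.¬D, ∃s.A, …} (+ ∃-successors)
2. Hence A ⊑ (A ⊓ C): not entailed.

No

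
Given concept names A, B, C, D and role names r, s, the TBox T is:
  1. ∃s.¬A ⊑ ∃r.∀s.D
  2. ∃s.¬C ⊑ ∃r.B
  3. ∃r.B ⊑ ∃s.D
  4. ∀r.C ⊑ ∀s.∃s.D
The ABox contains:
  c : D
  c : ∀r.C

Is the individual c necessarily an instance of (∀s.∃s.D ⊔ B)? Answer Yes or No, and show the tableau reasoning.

1. c : (∀s.∃s.D ⊔ B)?  L(c) = {D, ∀r.C} ∪ {(∃s.∀s.¬D ⊓ ¬B)}
   clash {D, ¬D} at an ∃-successor — c ∈ (∀s.∃s.D ⊔ B)
2. Hence c : (∀s.∃s.D ⊔ B): entailed.

Yes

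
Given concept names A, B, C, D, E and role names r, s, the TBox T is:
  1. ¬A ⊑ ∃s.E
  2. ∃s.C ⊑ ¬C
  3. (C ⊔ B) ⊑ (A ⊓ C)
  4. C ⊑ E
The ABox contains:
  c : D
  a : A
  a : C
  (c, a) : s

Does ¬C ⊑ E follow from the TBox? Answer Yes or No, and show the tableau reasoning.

No

1. ¬C ⊑ E  ⇔  (¬C ⊓ ¬E) unsat w.r.t. T
   open: L(x₀) ⊇ {A, ¬B, ¬C, ¬E}
2. Hence ¬C ⊑ E: not entailed.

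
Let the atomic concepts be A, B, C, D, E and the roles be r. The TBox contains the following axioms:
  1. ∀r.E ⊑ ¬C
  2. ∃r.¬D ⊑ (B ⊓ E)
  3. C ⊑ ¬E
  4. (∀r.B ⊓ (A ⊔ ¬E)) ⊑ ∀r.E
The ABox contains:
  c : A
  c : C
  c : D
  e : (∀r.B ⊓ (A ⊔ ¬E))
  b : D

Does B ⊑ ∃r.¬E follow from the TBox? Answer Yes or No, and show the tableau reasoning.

No

1. B ⊑ ∃r.¬E  ⇔  (B ⊓ ∀r.E) unsat w.r.t. T
   apply at x₀: ∀r.E⊑¬C
   open: L(x₀) ⊇ {B, ¬C, ∀r.D, ∀r.E}
2. Hence B ⊑ ∃r.¬E: not entailed.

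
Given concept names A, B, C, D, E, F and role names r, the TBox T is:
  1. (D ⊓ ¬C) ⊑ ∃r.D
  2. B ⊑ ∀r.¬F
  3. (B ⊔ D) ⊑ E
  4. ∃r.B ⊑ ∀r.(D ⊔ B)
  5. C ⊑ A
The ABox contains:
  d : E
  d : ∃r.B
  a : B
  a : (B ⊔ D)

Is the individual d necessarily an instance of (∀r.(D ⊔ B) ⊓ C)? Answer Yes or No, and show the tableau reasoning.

1. d : (∀r.(D ⊔ B) ⊓ C)?  L(d) = {E, ∃r.B} ∪ {(∃r.(¬D ⊓ ¬B) ⊔ ¬C)}
   apply at d: ∃r.B⊑∀r.(D ⊔ B)
   open: L(d) ⊇ {E, ¬B, ¬C, ¬D, ∀r.(D ⊔ B), …} (+ ∃-successors) — d ∉ (∀r.(D ⊔ B) ⊓ C) possible
2. Hence d : (∀r.(D ⊔ B) ⊓ C): not entailed.

No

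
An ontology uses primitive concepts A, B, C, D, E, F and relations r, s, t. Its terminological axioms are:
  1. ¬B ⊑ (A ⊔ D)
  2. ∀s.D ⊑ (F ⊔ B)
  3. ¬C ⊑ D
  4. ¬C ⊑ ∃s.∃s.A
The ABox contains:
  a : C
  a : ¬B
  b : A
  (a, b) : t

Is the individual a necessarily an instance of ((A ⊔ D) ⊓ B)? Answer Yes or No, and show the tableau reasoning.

No

1. a : ((A ⊔ D) ⊓ B)?  L(a) = {C, ¬B} ∪ {((¬A ⊓ ¬D) ⊔ ¬B)}
   apply at a: ¬B⊑(A ⊔ D)
   open: L(a) ⊇ {A, C, ¬B, ∃s.¬D} (+ ∃-successors) — a ∉ ((A ⊔ D) ⊓ B) possible
2. Hence a : ((A ⊔ D) ⊓ B): not entailed.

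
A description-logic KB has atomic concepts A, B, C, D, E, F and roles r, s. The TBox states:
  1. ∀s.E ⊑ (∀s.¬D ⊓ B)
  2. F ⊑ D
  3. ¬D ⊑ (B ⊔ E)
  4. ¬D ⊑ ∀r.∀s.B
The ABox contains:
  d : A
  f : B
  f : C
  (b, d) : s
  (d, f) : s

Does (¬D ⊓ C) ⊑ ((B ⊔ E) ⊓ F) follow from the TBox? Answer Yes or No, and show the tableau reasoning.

No

1. (¬D ⊓ C) ⊑ ((B ⊔ E) ⊓ F)  ⇔  ((¬D ⊓ C) ⊓ ((¬B ⊓ ¬E) ⊔ ¬F)) unsat w.r.t. T
   apply at x₀: ¬D⊑(B ⊔ E); ¬D⊑∀r.∀s.B
   open: L(x₀) ⊇ {B, C, ¬D, ¬F, ∀r.∀s.B, …} (+ ∃-successors)
2. Hence (¬D ⊓ C) ⊑ ((B ⊔ E) ⊓ F): not entailed.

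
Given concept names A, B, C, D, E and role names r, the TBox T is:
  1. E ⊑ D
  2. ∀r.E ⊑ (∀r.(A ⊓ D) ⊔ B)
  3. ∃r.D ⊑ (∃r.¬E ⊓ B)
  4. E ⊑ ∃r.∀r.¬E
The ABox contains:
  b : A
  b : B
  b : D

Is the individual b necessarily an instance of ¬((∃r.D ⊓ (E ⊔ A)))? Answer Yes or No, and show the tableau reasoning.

1. b : ¬((∃r.D ⊓ (E ⊔ A)))?  L(b) = {A, B, D} ∪ {(∃r.D ⊓ (E ⊔ A))}
   apply at b: ∃r.D⊑(∃r.¬E ⊓ B)
   open: L(b) ⊇ {A, B, D, ¬E, ∃r.D, …} (+ ∃-successors) — b ∉ ¬((∃r.D ⊓ (E ⊔ A))) possible
2. Hence b : ¬((∃r.D ⊓ (E ⊔ A))): not entailed.

No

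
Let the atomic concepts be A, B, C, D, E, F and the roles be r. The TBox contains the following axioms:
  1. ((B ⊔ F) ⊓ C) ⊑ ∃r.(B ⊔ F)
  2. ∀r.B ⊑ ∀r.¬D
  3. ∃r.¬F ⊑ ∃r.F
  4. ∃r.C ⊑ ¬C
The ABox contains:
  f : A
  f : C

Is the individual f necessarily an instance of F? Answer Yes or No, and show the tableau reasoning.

No

1. f : F?  L(f) = {A, C} ∪ {¬F}
   open: L(f) ⊇ {A, C, ¬B, ¬F, ∀r.F, …} (+ ∃-successors) — f ∉ F possible
2. Hence f : F: not entailed.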